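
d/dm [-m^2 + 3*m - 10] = 3 - 2*m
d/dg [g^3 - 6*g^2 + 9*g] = 3*g^2 - 12*g + 9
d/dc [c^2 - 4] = 2*c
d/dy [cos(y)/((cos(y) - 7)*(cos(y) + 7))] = (cos(y)^2 + 49)*sin(y)/((cos(y) - 7)^2*(cos(y) + 7)^2)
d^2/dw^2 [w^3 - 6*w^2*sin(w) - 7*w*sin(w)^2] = 6*w^2*sin(w) - 24*w*cos(w) - 14*w*cos(2*w) + 6*w - 12*sin(w) - 14*sin(2*w)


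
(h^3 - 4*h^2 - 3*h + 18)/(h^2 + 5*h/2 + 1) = 2*(h^2 - 6*h + 9)/(2*h + 1)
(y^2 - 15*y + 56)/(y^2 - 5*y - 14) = (y - 8)/(y + 2)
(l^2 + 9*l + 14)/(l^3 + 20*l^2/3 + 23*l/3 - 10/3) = 3*(l + 7)/(3*l^2 + 14*l - 5)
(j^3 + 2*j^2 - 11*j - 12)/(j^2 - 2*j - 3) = j + 4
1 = 1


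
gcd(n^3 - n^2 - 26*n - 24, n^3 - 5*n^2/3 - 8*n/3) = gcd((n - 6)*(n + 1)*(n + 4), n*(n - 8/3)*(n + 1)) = n + 1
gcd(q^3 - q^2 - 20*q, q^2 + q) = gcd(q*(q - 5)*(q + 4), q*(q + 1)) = q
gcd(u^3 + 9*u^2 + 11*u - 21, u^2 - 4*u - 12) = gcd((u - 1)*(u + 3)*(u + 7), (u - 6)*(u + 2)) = 1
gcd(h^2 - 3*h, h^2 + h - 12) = h - 3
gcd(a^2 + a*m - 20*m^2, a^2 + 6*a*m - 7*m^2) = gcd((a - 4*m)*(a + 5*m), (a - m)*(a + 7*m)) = 1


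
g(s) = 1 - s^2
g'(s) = -2*s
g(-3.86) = -13.90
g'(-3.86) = 7.72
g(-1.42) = -1.02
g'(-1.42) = 2.84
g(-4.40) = -18.36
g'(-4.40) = 8.80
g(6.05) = -35.60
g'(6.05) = -12.10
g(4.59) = -20.07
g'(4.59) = -9.18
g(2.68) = -6.18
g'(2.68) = -5.36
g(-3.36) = -10.29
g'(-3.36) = 6.72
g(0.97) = 0.06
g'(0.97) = -1.94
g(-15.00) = -224.00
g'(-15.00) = 30.00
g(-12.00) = -143.00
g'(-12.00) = 24.00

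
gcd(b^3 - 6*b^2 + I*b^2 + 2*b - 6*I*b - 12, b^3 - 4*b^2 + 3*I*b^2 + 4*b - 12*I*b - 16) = b - I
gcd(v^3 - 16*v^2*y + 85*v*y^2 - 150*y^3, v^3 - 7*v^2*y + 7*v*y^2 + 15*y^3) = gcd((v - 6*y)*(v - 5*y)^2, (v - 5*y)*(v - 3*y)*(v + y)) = -v + 5*y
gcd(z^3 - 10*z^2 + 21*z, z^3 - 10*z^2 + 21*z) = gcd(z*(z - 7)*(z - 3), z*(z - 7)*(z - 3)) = z^3 - 10*z^2 + 21*z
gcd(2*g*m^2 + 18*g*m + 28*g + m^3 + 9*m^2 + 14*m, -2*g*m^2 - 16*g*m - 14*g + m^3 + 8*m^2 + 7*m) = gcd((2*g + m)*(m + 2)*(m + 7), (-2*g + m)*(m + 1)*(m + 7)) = m + 7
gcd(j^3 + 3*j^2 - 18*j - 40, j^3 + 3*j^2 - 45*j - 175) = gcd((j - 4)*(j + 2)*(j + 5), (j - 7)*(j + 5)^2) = j + 5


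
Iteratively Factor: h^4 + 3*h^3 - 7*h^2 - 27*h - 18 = (h - 3)*(h^3 + 6*h^2 + 11*h + 6) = (h - 3)*(h + 2)*(h^2 + 4*h + 3) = (h - 3)*(h + 2)*(h + 3)*(h + 1)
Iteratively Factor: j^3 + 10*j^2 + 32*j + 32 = (j + 4)*(j^2 + 6*j + 8) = (j + 2)*(j + 4)*(j + 4)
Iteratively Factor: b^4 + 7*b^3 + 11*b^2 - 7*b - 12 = (b - 1)*(b^3 + 8*b^2 + 19*b + 12) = (b - 1)*(b + 4)*(b^2 + 4*b + 3) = (b - 1)*(b + 1)*(b + 4)*(b + 3)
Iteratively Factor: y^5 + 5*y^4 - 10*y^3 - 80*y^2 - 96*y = (y + 3)*(y^4 + 2*y^3 - 16*y^2 - 32*y) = (y - 4)*(y + 3)*(y^3 + 6*y^2 + 8*y) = (y - 4)*(y + 3)*(y + 4)*(y^2 + 2*y) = y*(y - 4)*(y + 3)*(y + 4)*(y + 2)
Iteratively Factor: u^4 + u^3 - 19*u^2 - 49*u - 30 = (u + 3)*(u^3 - 2*u^2 - 13*u - 10) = (u + 1)*(u + 3)*(u^2 - 3*u - 10) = (u - 5)*(u + 1)*(u + 3)*(u + 2)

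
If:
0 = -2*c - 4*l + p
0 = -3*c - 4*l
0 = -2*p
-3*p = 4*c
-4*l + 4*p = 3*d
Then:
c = 0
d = 0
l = 0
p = 0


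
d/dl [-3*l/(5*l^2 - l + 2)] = 3*(5*l^2 - 2)/(25*l^4 - 10*l^3 + 21*l^2 - 4*l + 4)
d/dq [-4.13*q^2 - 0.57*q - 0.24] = -8.26*q - 0.57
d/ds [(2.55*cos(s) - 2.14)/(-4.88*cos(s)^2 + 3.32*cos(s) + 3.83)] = (-12.444*cos(s)^2 + 20.8864*cos(s) - 16.8713)*sin(s)/(23.8144*cos(s)^4 - 32.4032*cos(s)^3 - 26.3584*cos(s)^2 + 25.4312*cos(s) + 14.6689)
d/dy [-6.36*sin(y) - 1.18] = -6.36*cos(y)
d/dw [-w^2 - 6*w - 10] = -2*w - 6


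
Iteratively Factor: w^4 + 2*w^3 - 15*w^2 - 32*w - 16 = (w - 4)*(w^3 + 6*w^2 + 9*w + 4) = (w - 4)*(w + 4)*(w^2 + 2*w + 1) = (w - 4)*(w + 1)*(w + 4)*(w + 1)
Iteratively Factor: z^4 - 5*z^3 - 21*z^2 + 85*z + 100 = (z - 5)*(z^3 - 21*z - 20) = (z - 5)*(z + 4)*(z^2 - 4*z - 5) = (z - 5)^2*(z + 4)*(z + 1)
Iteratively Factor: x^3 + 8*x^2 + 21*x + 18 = (x + 3)*(x^2 + 5*x + 6) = (x + 2)*(x + 3)*(x + 3)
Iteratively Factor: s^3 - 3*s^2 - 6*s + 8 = (s + 2)*(s^2 - 5*s + 4) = (s - 4)*(s + 2)*(s - 1)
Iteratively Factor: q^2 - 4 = (q - 2)*(q + 2)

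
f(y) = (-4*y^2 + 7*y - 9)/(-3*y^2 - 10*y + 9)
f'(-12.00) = 0.11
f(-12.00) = 2.21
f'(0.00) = -0.33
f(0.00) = -1.00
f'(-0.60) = 0.36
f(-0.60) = -1.05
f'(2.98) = 0.06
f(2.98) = 0.50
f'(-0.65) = 0.40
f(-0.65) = -1.07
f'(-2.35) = 2.39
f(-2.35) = -2.98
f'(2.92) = 0.06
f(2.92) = 0.50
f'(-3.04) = 6.75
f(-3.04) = -5.76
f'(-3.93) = 365.14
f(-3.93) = -50.01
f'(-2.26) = 2.15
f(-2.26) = -2.78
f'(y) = (7 - 8*y)/(-3*y^2 - 10*y + 9) + (6*y + 10)*(-4*y^2 + 7*y - 9)/(-3*y^2 - 10*y + 9)^2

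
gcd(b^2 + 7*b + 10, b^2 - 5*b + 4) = 1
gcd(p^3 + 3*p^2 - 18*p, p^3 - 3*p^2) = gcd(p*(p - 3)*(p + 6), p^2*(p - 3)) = p^2 - 3*p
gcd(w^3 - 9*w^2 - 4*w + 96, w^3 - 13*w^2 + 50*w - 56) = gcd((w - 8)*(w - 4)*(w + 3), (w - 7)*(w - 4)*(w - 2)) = w - 4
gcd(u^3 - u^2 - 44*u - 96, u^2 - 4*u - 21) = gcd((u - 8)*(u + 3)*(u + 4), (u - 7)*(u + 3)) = u + 3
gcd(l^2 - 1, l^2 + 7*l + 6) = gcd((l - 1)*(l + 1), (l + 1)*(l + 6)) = l + 1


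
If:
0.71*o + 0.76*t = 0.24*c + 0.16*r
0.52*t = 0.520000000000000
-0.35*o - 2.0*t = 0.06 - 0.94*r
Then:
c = 7.27857142857143*r - 14.2452380952381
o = 2.68571428571429*r - 5.88571428571429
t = 1.00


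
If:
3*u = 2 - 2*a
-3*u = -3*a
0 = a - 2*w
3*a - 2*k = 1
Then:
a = 2/5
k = 1/10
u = 2/5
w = 1/5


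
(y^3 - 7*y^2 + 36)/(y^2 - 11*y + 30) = (y^2 - y - 6)/(y - 5)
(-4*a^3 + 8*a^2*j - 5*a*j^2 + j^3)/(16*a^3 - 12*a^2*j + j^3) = (-a + j)/(4*a + j)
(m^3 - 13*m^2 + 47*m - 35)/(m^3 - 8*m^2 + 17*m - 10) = (m - 7)/(m - 2)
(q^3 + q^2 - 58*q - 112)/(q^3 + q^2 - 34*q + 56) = (q^2 - 6*q - 16)/(q^2 - 6*q + 8)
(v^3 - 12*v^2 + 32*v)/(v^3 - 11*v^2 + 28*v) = (v - 8)/(v - 7)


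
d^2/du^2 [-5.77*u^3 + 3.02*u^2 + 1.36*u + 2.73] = 6.04 - 34.62*u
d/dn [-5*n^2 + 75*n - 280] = 75 - 10*n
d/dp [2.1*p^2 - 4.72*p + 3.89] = 4.2*p - 4.72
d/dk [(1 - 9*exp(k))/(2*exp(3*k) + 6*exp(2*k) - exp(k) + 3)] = (36*exp(3*k) + 48*exp(2*k) - 12*exp(k) - 26)*exp(k)/(4*exp(6*k) + 24*exp(5*k) + 32*exp(4*k) + 37*exp(2*k) - 6*exp(k) + 9)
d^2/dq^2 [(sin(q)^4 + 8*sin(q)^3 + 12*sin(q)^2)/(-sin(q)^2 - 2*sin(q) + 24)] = 2*(2*sin(q)^5 - 21*sin(q)^4 + 59*sin(q)^3 + 76*sin(q)^2 - 48*sin(q) - 32)/(sin(q) - 4)^3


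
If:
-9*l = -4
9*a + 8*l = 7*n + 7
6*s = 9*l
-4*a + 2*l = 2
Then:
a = -5/18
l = 4/9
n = -107/126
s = 2/3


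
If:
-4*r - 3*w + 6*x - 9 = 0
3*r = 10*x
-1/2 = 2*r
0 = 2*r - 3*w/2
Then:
No Solution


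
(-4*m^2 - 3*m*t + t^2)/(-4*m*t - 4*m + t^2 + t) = (m + t)/(t + 1)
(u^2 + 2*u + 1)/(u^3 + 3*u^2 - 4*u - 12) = (u^2 + 2*u + 1)/(u^3 + 3*u^2 - 4*u - 12)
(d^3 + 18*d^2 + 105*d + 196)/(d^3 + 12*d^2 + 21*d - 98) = (d + 4)/(d - 2)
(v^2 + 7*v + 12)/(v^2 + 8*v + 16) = (v + 3)/(v + 4)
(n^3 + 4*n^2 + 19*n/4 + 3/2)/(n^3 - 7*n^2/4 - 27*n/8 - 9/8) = 2*(2*n^2 + 7*n + 6)/(4*n^2 - 9*n - 9)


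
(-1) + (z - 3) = z - 4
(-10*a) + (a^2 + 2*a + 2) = a^2 - 8*a + 2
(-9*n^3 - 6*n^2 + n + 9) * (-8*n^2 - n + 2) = 72*n^5 + 57*n^4 - 20*n^3 - 85*n^2 - 7*n + 18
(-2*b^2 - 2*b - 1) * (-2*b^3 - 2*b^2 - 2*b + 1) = 4*b^5 + 8*b^4 + 10*b^3 + 4*b^2 - 1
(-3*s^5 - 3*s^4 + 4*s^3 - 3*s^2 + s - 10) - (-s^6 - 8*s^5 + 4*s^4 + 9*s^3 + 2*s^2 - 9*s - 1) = s^6 + 5*s^5 - 7*s^4 - 5*s^3 - 5*s^2 + 10*s - 9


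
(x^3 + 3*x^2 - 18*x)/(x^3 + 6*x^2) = (x - 3)/x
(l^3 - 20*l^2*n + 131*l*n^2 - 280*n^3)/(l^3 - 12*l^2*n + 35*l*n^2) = (l - 8*n)/l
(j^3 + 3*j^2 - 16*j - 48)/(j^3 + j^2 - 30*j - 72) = (j - 4)/(j - 6)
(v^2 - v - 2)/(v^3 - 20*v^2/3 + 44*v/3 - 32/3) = 3*(v + 1)/(3*v^2 - 14*v + 16)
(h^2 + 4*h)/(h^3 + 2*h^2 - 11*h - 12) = h/(h^2 - 2*h - 3)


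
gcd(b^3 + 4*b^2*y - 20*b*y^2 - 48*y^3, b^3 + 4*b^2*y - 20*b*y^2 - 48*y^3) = -b^3 - 4*b^2*y + 20*b*y^2 + 48*y^3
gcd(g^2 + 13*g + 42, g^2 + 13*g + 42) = g^2 + 13*g + 42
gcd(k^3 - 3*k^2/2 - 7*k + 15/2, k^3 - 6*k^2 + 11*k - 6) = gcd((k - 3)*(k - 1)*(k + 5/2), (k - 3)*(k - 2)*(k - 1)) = k^2 - 4*k + 3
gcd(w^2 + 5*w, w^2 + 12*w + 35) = w + 5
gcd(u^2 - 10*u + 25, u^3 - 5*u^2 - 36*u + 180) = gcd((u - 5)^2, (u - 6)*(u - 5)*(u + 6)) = u - 5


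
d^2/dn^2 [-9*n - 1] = 0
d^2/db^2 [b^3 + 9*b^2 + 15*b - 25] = 6*b + 18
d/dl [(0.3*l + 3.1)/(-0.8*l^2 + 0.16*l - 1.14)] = (0.24*l^2 + 4.96*l - 0.838)/(0.64*l^4 - 0.256*l^3 + 1.8496*l^2 - 0.3648*l + 1.2996)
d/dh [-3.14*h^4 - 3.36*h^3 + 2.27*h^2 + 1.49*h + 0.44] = -12.56*h^3 - 10.08*h^2 + 4.54*h + 1.49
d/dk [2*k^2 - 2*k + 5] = 4*k - 2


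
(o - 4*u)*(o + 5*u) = o^2 + o*u - 20*u^2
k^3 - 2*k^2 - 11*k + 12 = (k - 4)*(k - 1)*(k + 3)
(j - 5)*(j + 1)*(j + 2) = j^3 - 2*j^2 - 13*j - 10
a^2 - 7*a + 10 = (a - 5)*(a - 2)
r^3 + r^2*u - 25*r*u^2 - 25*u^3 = (r - 5*u)*(r + u)*(r + 5*u)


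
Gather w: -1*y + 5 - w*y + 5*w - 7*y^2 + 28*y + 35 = w*(5 - y) - 7*y^2 + 27*y + 40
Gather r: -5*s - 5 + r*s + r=r*(s + 1) - 5*s - 5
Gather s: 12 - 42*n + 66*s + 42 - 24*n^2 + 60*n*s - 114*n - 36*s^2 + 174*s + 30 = -24*n^2 - 156*n - 36*s^2 + s*(60*n + 240) + 84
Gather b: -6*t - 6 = -6*t - 6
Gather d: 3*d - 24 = 3*d - 24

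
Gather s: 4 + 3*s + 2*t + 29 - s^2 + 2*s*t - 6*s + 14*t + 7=-s^2 + s*(2*t - 3) + 16*t + 40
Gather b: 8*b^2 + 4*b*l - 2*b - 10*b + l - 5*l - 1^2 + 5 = 8*b^2 + b*(4*l - 12) - 4*l + 4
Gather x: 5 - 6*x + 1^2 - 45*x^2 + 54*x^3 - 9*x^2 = 54*x^3 - 54*x^2 - 6*x + 6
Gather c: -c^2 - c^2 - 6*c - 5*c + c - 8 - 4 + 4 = -2*c^2 - 10*c - 8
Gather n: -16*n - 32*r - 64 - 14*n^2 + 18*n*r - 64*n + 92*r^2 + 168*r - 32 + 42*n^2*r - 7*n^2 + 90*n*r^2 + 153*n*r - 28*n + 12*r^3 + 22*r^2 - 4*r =n^2*(42*r - 21) + n*(90*r^2 + 171*r - 108) + 12*r^3 + 114*r^2 + 132*r - 96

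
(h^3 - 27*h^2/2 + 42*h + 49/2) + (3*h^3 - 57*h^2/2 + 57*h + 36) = 4*h^3 - 42*h^2 + 99*h + 121/2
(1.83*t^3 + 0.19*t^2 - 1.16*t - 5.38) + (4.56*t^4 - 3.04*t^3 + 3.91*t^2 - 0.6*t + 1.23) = 4.56*t^4 - 1.21*t^3 + 4.1*t^2 - 1.76*t - 4.15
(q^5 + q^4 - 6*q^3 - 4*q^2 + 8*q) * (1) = q^5 + q^4 - 6*q^3 - 4*q^2 + 8*q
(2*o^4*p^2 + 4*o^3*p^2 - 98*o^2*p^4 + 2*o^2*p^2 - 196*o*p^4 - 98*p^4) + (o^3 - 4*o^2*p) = 2*o^4*p^2 + 4*o^3*p^2 + o^3 - 98*o^2*p^4 + 2*o^2*p^2 - 4*o^2*p - 196*o*p^4 - 98*p^4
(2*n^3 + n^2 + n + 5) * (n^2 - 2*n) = 2*n^5 - 3*n^4 - n^3 + 3*n^2 - 10*n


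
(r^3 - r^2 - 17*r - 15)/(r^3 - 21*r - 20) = (r + 3)/(r + 4)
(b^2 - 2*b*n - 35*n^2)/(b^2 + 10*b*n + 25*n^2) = (b - 7*n)/(b + 5*n)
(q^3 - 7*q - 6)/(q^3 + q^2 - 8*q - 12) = (q + 1)/(q + 2)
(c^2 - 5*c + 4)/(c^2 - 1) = (c - 4)/(c + 1)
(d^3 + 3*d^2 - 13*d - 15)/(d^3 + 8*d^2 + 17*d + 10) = (d - 3)/(d + 2)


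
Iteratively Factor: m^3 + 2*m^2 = (m + 2)*(m^2) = m*(m + 2)*(m)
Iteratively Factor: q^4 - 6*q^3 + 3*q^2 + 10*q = (q)*(q^3 - 6*q^2 + 3*q + 10) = q*(q - 2)*(q^2 - 4*q - 5) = q*(q - 5)*(q - 2)*(q + 1)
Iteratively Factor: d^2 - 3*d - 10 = (d - 5)*(d + 2)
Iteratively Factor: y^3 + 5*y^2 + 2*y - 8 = (y - 1)*(y^2 + 6*y + 8) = (y - 1)*(y + 4)*(y + 2)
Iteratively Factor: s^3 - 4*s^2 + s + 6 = (s - 3)*(s^2 - s - 2) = (s - 3)*(s + 1)*(s - 2)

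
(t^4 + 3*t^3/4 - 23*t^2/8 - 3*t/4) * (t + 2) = t^5 + 11*t^4/4 - 11*t^3/8 - 13*t^2/2 - 3*t/2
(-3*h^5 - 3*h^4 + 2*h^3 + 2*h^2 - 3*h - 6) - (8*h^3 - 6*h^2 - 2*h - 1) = -3*h^5 - 3*h^4 - 6*h^3 + 8*h^2 - h - 5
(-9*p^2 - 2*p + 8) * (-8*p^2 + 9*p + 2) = 72*p^4 - 65*p^3 - 100*p^2 + 68*p + 16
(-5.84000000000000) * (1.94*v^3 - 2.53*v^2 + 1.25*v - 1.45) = -11.3296*v^3 + 14.7752*v^2 - 7.3*v + 8.468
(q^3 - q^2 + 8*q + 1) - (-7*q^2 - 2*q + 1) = q^3 + 6*q^2 + 10*q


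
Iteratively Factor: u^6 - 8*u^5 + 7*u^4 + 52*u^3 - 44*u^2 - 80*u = (u - 2)*(u^5 - 6*u^4 - 5*u^3 + 42*u^2 + 40*u) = (u - 4)*(u - 2)*(u^4 - 2*u^3 - 13*u^2 - 10*u) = (u - 5)*(u - 4)*(u - 2)*(u^3 + 3*u^2 + 2*u) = (u - 5)*(u - 4)*(u - 2)*(u + 2)*(u^2 + u) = u*(u - 5)*(u - 4)*(u - 2)*(u + 2)*(u + 1)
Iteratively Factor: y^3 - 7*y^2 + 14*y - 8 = (y - 4)*(y^2 - 3*y + 2) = (y - 4)*(y - 2)*(y - 1)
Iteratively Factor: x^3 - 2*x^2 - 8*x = (x + 2)*(x^2 - 4*x) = x*(x + 2)*(x - 4)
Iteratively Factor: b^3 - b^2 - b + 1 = (b + 1)*(b^2 - 2*b + 1) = (b - 1)*(b + 1)*(b - 1)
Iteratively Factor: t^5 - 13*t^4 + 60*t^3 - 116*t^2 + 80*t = (t - 4)*(t^4 - 9*t^3 + 24*t^2 - 20*t) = (t - 4)*(t - 2)*(t^3 - 7*t^2 + 10*t) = (t - 5)*(t - 4)*(t - 2)*(t^2 - 2*t) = (t - 5)*(t - 4)*(t - 2)^2*(t)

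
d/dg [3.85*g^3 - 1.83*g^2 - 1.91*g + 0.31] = 11.55*g^2 - 3.66*g - 1.91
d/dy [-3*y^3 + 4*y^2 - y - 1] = -9*y^2 + 8*y - 1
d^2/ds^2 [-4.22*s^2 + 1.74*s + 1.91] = -8.44000000000000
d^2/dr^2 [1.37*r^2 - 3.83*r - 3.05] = 2.74000000000000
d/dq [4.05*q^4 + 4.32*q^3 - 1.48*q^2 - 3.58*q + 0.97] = 16.2*q^3 + 12.96*q^2 - 2.96*q - 3.58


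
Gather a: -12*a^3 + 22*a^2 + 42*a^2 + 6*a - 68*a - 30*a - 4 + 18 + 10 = -12*a^3 + 64*a^2 - 92*a + 24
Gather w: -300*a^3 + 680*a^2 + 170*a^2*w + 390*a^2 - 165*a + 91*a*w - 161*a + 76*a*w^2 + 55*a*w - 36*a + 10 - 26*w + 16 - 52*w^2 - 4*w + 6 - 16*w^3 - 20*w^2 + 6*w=-300*a^3 + 1070*a^2 - 362*a - 16*w^3 + w^2*(76*a - 72) + w*(170*a^2 + 146*a - 24) + 32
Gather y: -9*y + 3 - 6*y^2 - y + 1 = -6*y^2 - 10*y + 4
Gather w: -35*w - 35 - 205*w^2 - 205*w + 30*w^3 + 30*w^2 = 30*w^3 - 175*w^2 - 240*w - 35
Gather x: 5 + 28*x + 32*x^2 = 32*x^2 + 28*x + 5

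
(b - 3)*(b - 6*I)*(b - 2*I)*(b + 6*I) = b^4 - 3*b^3 - 2*I*b^3 + 36*b^2 + 6*I*b^2 - 108*b - 72*I*b + 216*I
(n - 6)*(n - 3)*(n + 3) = n^3 - 6*n^2 - 9*n + 54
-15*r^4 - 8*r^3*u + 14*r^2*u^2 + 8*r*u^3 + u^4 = (-r + u)*(r + u)*(3*r + u)*(5*r + u)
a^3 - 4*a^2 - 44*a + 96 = (a - 8)*(a - 2)*(a + 6)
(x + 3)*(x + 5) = x^2 + 8*x + 15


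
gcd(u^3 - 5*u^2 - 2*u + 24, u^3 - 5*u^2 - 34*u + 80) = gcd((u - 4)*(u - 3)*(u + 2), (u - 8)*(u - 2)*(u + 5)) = 1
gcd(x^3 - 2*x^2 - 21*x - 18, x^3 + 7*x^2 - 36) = x + 3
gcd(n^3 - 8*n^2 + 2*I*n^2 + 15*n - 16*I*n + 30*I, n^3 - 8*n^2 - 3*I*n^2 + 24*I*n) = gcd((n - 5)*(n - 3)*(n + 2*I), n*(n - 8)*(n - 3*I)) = 1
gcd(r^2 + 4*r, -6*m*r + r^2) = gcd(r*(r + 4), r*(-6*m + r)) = r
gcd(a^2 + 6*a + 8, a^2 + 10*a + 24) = a + 4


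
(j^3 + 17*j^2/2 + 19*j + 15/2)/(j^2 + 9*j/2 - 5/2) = (2*j^2 + 7*j + 3)/(2*j - 1)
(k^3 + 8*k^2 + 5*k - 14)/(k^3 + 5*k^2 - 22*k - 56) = (k - 1)/(k - 4)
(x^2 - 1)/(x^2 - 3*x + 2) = (x + 1)/(x - 2)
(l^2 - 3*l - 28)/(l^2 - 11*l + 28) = (l + 4)/(l - 4)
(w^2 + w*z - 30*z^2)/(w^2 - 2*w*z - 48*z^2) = (-w + 5*z)/(-w + 8*z)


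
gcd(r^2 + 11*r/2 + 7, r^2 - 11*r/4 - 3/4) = 1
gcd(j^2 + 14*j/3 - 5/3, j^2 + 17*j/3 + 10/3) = j + 5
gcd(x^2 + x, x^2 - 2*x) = x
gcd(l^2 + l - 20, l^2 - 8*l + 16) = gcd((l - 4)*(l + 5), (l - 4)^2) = l - 4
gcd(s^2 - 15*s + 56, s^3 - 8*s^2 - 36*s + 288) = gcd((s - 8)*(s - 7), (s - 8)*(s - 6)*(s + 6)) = s - 8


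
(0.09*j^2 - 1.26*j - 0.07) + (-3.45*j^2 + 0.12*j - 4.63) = -3.36*j^2 - 1.14*j - 4.7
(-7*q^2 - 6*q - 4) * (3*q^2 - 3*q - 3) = -21*q^4 + 3*q^3 + 27*q^2 + 30*q + 12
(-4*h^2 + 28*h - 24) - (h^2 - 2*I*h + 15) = -5*h^2 + 28*h + 2*I*h - 39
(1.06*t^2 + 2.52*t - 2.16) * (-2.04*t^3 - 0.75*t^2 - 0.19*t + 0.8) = -2.1624*t^5 - 5.9358*t^4 + 2.315*t^3 + 1.9892*t^2 + 2.4264*t - 1.728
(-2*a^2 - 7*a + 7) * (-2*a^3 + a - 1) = 4*a^5 + 14*a^4 - 16*a^3 - 5*a^2 + 14*a - 7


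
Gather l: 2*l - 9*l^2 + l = -9*l^2 + 3*l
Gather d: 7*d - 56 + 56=7*d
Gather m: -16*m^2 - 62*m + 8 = -16*m^2 - 62*m + 8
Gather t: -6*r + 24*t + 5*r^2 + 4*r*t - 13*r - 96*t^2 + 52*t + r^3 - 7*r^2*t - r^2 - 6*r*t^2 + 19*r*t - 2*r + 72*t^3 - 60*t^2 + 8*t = r^3 + 4*r^2 - 21*r + 72*t^3 + t^2*(-6*r - 156) + t*(-7*r^2 + 23*r + 84)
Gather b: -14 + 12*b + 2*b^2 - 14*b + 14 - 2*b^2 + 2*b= 0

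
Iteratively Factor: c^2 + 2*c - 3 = (c + 3)*(c - 1)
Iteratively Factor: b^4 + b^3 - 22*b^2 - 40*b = (b)*(b^3 + b^2 - 22*b - 40) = b*(b + 2)*(b^2 - b - 20) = b*(b - 5)*(b + 2)*(b + 4)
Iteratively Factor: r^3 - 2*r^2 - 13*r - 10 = (r + 1)*(r^2 - 3*r - 10) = (r + 1)*(r + 2)*(r - 5)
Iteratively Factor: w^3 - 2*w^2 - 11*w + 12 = (w + 3)*(w^2 - 5*w + 4) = (w - 1)*(w + 3)*(w - 4)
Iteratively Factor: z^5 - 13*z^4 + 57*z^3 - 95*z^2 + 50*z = (z - 5)*(z^4 - 8*z^3 + 17*z^2 - 10*z) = (z - 5)^2*(z^3 - 3*z^2 + 2*z) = z*(z - 5)^2*(z^2 - 3*z + 2) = z*(z - 5)^2*(z - 1)*(z - 2)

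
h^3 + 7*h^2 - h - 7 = (h - 1)*(h + 1)*(h + 7)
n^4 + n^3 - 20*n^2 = n^2*(n - 4)*(n + 5)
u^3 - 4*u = u*(u - 2)*(u + 2)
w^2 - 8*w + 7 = (w - 7)*(w - 1)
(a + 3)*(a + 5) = a^2 + 8*a + 15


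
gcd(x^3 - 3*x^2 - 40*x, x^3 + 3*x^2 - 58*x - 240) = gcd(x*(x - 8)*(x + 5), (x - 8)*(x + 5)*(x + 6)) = x^2 - 3*x - 40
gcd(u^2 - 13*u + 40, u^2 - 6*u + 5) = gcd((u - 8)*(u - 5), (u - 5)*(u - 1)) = u - 5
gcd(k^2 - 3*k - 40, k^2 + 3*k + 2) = 1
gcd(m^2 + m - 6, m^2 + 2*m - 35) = 1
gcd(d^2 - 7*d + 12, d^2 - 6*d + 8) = d - 4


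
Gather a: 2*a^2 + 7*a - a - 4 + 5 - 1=2*a^2 + 6*a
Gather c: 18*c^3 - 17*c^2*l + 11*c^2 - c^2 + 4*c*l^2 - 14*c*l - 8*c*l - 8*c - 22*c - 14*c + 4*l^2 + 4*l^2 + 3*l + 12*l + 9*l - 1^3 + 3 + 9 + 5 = 18*c^3 + c^2*(10 - 17*l) + c*(4*l^2 - 22*l - 44) + 8*l^2 + 24*l + 16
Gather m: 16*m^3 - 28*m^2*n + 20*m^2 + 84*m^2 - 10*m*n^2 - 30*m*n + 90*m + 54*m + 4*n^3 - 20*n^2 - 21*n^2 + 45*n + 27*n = 16*m^3 + m^2*(104 - 28*n) + m*(-10*n^2 - 30*n + 144) + 4*n^3 - 41*n^2 + 72*n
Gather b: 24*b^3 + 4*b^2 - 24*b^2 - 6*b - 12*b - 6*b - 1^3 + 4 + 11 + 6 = 24*b^3 - 20*b^2 - 24*b + 20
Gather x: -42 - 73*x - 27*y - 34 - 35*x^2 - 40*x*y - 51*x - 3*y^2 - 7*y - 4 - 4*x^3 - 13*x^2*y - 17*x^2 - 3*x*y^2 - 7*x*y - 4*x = -4*x^3 + x^2*(-13*y - 52) + x*(-3*y^2 - 47*y - 128) - 3*y^2 - 34*y - 80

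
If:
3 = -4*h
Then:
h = -3/4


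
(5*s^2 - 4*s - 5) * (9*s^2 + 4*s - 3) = 45*s^4 - 16*s^3 - 76*s^2 - 8*s + 15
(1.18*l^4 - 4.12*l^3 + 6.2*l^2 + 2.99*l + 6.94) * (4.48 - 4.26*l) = -5.0268*l^5 + 22.8376*l^4 - 44.8696*l^3 + 15.0386*l^2 - 16.1692*l + 31.0912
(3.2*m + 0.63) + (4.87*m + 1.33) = 8.07*m + 1.96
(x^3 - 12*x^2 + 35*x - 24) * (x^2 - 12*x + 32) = x^5 - 24*x^4 + 211*x^3 - 828*x^2 + 1408*x - 768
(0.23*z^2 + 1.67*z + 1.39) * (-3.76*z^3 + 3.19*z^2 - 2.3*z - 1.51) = -0.8648*z^5 - 5.5455*z^4 - 0.4281*z^3 + 0.2458*z^2 - 5.7187*z - 2.0989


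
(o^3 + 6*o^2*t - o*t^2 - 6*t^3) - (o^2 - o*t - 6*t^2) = o^3 + 6*o^2*t - o^2 - o*t^2 + o*t - 6*t^3 + 6*t^2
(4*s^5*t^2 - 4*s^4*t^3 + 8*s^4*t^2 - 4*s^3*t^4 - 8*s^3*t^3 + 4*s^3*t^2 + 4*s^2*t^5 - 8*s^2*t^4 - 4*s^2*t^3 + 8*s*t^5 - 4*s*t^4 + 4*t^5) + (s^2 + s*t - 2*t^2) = 4*s^5*t^2 - 4*s^4*t^3 + 8*s^4*t^2 - 4*s^3*t^4 - 8*s^3*t^3 + 4*s^3*t^2 + 4*s^2*t^5 - 8*s^2*t^4 - 4*s^2*t^3 + s^2 + 8*s*t^5 - 4*s*t^4 + s*t + 4*t^5 - 2*t^2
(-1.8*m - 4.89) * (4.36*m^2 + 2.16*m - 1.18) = -7.848*m^3 - 25.2084*m^2 - 8.4384*m + 5.7702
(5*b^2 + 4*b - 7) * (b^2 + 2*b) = 5*b^4 + 14*b^3 + b^2 - 14*b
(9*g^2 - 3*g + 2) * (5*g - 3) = 45*g^3 - 42*g^2 + 19*g - 6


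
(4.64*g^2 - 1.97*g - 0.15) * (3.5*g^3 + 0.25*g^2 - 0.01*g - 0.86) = 16.24*g^5 - 5.735*g^4 - 1.0639*g^3 - 4.0082*g^2 + 1.6957*g + 0.129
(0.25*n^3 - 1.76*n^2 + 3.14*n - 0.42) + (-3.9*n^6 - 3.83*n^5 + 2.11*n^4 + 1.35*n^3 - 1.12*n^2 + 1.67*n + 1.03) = -3.9*n^6 - 3.83*n^5 + 2.11*n^4 + 1.6*n^3 - 2.88*n^2 + 4.81*n + 0.61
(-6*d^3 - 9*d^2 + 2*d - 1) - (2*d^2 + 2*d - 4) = -6*d^3 - 11*d^2 + 3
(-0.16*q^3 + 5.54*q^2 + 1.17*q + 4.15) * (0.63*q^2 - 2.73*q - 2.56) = -0.1008*q^5 + 3.927*q^4 - 13.9775*q^3 - 14.762*q^2 - 14.3247*q - 10.624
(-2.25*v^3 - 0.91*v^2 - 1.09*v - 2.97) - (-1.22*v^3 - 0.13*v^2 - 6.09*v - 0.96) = -1.03*v^3 - 0.78*v^2 + 5.0*v - 2.01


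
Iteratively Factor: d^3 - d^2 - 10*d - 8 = (d + 1)*(d^2 - 2*d - 8) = (d - 4)*(d + 1)*(d + 2)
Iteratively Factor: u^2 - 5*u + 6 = (u - 3)*(u - 2)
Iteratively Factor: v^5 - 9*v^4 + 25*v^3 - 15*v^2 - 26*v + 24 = (v - 4)*(v^4 - 5*v^3 + 5*v^2 + 5*v - 6) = (v - 4)*(v + 1)*(v^3 - 6*v^2 + 11*v - 6) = (v - 4)*(v - 1)*(v + 1)*(v^2 - 5*v + 6) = (v - 4)*(v - 3)*(v - 1)*(v + 1)*(v - 2)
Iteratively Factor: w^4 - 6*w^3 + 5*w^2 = (w)*(w^3 - 6*w^2 + 5*w) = w^2*(w^2 - 6*w + 5) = w^2*(w - 5)*(w - 1)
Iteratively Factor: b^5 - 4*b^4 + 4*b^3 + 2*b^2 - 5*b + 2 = (b - 1)*(b^4 - 3*b^3 + b^2 + 3*b - 2) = (b - 1)^2*(b^3 - 2*b^2 - b + 2) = (b - 1)^2*(b + 1)*(b^2 - 3*b + 2) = (b - 1)^3*(b + 1)*(b - 2)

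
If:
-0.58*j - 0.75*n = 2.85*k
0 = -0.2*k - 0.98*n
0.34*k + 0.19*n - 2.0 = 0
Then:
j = -30.87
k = 6.64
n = -1.36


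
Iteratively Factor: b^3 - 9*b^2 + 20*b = (b - 4)*(b^2 - 5*b) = b*(b - 4)*(b - 5)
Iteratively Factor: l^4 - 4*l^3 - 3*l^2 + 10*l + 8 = (l - 2)*(l^3 - 2*l^2 - 7*l - 4) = (l - 2)*(l + 1)*(l^2 - 3*l - 4) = (l - 4)*(l - 2)*(l + 1)*(l + 1)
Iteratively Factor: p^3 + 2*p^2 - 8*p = (p - 2)*(p^2 + 4*p) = p*(p - 2)*(p + 4)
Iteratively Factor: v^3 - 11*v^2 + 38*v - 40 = (v - 4)*(v^2 - 7*v + 10) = (v - 4)*(v - 2)*(v - 5)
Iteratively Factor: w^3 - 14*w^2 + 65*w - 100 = (w - 5)*(w^2 - 9*w + 20) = (w - 5)*(w - 4)*(w - 5)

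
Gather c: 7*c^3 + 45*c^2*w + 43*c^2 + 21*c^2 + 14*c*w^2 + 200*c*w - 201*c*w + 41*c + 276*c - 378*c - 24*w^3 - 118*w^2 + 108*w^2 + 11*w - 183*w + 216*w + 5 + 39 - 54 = 7*c^3 + c^2*(45*w + 64) + c*(14*w^2 - w - 61) - 24*w^3 - 10*w^2 + 44*w - 10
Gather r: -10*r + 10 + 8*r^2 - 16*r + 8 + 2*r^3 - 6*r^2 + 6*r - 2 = 2*r^3 + 2*r^2 - 20*r + 16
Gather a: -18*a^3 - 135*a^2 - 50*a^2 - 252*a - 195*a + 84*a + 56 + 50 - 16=-18*a^3 - 185*a^2 - 363*a + 90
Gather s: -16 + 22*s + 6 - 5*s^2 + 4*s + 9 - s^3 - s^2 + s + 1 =-s^3 - 6*s^2 + 27*s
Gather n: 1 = 1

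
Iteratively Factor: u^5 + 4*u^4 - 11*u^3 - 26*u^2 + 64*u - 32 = (u - 1)*(u^4 + 5*u^3 - 6*u^2 - 32*u + 32) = (u - 2)*(u - 1)*(u^3 + 7*u^2 + 8*u - 16) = (u - 2)*(u - 1)*(u + 4)*(u^2 + 3*u - 4) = (u - 2)*(u - 1)*(u + 4)^2*(u - 1)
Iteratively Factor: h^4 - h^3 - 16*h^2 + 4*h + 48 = (h + 2)*(h^3 - 3*h^2 - 10*h + 24) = (h - 2)*(h + 2)*(h^2 - h - 12) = (h - 4)*(h - 2)*(h + 2)*(h + 3)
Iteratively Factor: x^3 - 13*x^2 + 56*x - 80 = (x - 4)*(x^2 - 9*x + 20) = (x - 5)*(x - 4)*(x - 4)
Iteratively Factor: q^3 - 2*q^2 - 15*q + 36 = (q + 4)*(q^2 - 6*q + 9) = (q - 3)*(q + 4)*(q - 3)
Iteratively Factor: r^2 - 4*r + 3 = (r - 1)*(r - 3)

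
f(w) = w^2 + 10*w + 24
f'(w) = 2*w + 10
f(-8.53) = 11.46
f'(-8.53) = -7.06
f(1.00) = 35.00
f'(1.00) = 12.00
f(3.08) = 64.29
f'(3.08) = 16.16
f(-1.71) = 9.82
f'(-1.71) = 6.58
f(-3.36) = 1.69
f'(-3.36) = 3.28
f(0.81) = 32.76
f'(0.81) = 11.62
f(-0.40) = 20.16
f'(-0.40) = 9.20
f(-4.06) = -0.12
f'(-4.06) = 1.88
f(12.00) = 288.00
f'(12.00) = 34.00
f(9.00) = 195.00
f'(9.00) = 28.00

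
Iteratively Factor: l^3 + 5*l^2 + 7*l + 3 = (l + 3)*(l^2 + 2*l + 1) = (l + 1)*(l + 3)*(l + 1)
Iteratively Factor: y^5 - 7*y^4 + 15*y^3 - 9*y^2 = (y - 3)*(y^4 - 4*y^3 + 3*y^2) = (y - 3)*(y - 1)*(y^3 - 3*y^2) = y*(y - 3)*(y - 1)*(y^2 - 3*y) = y*(y - 3)^2*(y - 1)*(y)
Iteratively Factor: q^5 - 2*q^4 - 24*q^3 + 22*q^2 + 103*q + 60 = (q + 4)*(q^4 - 6*q^3 + 22*q + 15) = (q - 5)*(q + 4)*(q^3 - q^2 - 5*q - 3) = (q - 5)*(q - 3)*(q + 4)*(q^2 + 2*q + 1) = (q - 5)*(q - 3)*(q + 1)*(q + 4)*(q + 1)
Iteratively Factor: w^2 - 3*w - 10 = (w + 2)*(w - 5)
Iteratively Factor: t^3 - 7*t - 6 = (t + 2)*(t^2 - 2*t - 3) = (t + 1)*(t + 2)*(t - 3)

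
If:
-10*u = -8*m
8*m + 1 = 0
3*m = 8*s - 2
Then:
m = -1/8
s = 13/64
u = -1/10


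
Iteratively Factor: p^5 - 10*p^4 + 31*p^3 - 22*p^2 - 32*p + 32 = (p + 1)*(p^4 - 11*p^3 + 42*p^2 - 64*p + 32) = (p - 1)*(p + 1)*(p^3 - 10*p^2 + 32*p - 32) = (p - 2)*(p - 1)*(p + 1)*(p^2 - 8*p + 16) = (p - 4)*(p - 2)*(p - 1)*(p + 1)*(p - 4)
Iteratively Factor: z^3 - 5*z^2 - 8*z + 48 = (z + 3)*(z^2 - 8*z + 16) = (z - 4)*(z + 3)*(z - 4)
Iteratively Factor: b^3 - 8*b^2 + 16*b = (b)*(b^2 - 8*b + 16) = b*(b - 4)*(b - 4)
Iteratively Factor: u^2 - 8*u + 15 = (u - 3)*(u - 5)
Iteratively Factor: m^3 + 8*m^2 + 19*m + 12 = (m + 1)*(m^2 + 7*m + 12) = (m + 1)*(m + 4)*(m + 3)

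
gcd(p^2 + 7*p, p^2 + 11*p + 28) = p + 7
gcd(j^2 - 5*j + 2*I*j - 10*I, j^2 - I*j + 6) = j + 2*I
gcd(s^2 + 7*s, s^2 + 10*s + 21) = s + 7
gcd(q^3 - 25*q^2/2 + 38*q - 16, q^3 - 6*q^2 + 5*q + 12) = q - 4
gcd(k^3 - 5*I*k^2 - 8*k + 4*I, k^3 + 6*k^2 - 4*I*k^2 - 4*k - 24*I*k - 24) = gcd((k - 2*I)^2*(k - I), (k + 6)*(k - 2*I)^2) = k^2 - 4*I*k - 4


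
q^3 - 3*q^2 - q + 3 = (q - 3)*(q - 1)*(q + 1)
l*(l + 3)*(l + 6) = l^3 + 9*l^2 + 18*l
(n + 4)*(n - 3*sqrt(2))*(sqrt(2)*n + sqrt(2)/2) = sqrt(2)*n^3 - 6*n^2 + 9*sqrt(2)*n^2/2 - 27*n + 2*sqrt(2)*n - 12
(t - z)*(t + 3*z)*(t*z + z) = t^3*z + 2*t^2*z^2 + t^2*z - 3*t*z^3 + 2*t*z^2 - 3*z^3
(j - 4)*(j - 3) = j^2 - 7*j + 12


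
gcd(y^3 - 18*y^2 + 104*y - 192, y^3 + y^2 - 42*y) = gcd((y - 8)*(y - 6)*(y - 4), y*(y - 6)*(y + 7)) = y - 6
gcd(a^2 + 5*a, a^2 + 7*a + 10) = a + 5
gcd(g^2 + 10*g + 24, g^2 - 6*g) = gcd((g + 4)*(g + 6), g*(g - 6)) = 1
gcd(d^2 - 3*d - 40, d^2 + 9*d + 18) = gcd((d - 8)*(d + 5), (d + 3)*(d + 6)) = 1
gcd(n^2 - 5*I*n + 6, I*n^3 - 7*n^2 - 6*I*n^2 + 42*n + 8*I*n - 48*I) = 1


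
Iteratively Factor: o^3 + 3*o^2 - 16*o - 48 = (o + 4)*(o^2 - o - 12) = (o + 3)*(o + 4)*(o - 4)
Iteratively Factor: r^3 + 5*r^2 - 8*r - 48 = (r - 3)*(r^2 + 8*r + 16) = (r - 3)*(r + 4)*(r + 4)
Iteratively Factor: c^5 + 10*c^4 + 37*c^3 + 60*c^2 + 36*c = (c + 3)*(c^4 + 7*c^3 + 16*c^2 + 12*c) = (c + 2)*(c + 3)*(c^3 + 5*c^2 + 6*c) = (c + 2)^2*(c + 3)*(c^2 + 3*c) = c*(c + 2)^2*(c + 3)*(c + 3)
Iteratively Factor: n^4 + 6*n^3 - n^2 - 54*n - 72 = (n + 2)*(n^3 + 4*n^2 - 9*n - 36) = (n - 3)*(n + 2)*(n^2 + 7*n + 12) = (n - 3)*(n + 2)*(n + 3)*(n + 4)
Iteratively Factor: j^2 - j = (j)*(j - 1)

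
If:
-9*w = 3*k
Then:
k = -3*w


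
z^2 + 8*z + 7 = (z + 1)*(z + 7)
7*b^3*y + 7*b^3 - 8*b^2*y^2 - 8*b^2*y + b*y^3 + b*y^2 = (-7*b + y)*(-b + y)*(b*y + b)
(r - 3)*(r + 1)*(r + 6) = r^3 + 4*r^2 - 15*r - 18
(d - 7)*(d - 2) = d^2 - 9*d + 14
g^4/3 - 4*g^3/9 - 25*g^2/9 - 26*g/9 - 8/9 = (g/3 + 1/3)*(g - 4)*(g + 2/3)*(g + 1)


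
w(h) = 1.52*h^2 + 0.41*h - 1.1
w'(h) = 3.04*h + 0.41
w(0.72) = -0.02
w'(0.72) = 2.60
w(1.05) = 1.01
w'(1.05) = 3.60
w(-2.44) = 6.95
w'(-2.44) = -7.01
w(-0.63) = -0.76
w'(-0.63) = -1.51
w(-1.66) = 2.41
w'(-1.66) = -4.64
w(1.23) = 1.70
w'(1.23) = 4.15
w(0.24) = -0.91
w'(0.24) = 1.14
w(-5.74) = 46.63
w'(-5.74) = -17.04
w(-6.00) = 51.16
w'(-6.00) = -17.83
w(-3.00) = 11.35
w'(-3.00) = -8.71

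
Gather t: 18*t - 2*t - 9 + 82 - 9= 16*t + 64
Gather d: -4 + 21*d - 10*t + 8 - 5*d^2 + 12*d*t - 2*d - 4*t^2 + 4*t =-5*d^2 + d*(12*t + 19) - 4*t^2 - 6*t + 4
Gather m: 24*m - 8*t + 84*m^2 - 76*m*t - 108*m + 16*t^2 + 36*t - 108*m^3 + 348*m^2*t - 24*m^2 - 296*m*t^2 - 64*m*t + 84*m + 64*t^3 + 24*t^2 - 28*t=-108*m^3 + m^2*(348*t + 60) + m*(-296*t^2 - 140*t) + 64*t^3 + 40*t^2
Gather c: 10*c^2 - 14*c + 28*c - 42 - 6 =10*c^2 + 14*c - 48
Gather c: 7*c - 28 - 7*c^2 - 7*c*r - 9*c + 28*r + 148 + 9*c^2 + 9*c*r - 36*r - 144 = 2*c^2 + c*(2*r - 2) - 8*r - 24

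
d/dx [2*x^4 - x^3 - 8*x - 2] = 8*x^3 - 3*x^2 - 8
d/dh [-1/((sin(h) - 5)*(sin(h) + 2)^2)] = (3*sin(h) - 8)*cos(h)/((sin(h) - 5)^2*(sin(h) + 2)^3)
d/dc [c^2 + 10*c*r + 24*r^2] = 2*c + 10*r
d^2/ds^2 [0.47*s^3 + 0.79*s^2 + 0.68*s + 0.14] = 2.82*s + 1.58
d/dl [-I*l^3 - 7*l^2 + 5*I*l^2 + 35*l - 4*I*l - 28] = -3*I*l^2 - l*(14 - 10*I) + 35 - 4*I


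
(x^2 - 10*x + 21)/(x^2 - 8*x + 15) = (x - 7)/(x - 5)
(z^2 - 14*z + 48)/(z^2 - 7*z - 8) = (z - 6)/(z + 1)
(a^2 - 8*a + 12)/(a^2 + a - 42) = (a - 2)/(a + 7)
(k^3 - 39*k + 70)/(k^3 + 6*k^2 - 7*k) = (k^2 - 7*k + 10)/(k*(k - 1))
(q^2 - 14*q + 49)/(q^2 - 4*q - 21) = (q - 7)/(q + 3)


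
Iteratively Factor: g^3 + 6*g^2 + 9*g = (g)*(g^2 + 6*g + 9) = g*(g + 3)*(g + 3)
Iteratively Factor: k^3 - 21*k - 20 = (k + 1)*(k^2 - k - 20) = (k + 1)*(k + 4)*(k - 5)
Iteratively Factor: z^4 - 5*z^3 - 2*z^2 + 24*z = (z)*(z^3 - 5*z^2 - 2*z + 24) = z*(z + 2)*(z^2 - 7*z + 12) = z*(z - 3)*(z + 2)*(z - 4)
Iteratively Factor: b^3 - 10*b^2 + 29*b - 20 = (b - 5)*(b^2 - 5*b + 4) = (b - 5)*(b - 4)*(b - 1)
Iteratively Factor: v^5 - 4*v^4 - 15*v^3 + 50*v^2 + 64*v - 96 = (v - 4)*(v^4 - 15*v^2 - 10*v + 24) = (v - 4)*(v - 1)*(v^3 + v^2 - 14*v - 24) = (v - 4)*(v - 1)*(v + 3)*(v^2 - 2*v - 8) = (v - 4)*(v - 1)*(v + 2)*(v + 3)*(v - 4)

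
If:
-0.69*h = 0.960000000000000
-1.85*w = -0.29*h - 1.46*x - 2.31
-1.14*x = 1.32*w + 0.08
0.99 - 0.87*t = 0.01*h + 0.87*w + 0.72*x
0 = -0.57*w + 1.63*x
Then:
No Solution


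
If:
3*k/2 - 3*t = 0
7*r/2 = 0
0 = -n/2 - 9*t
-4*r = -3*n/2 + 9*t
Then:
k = 0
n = 0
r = 0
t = 0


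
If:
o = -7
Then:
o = -7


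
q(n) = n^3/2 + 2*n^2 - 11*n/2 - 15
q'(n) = 3*n^2/2 + 4*n - 11/2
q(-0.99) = -8.08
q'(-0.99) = -7.99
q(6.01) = 132.73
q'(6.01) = 72.72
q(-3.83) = 7.31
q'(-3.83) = 1.18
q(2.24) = -11.67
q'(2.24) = 10.99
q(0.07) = -15.38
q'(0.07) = -5.21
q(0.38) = -16.77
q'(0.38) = -3.76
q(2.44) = -9.25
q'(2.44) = 13.19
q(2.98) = -0.40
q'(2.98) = 19.74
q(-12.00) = -525.00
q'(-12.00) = 162.50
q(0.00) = -15.00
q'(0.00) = -5.50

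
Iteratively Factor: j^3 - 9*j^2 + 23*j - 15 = (j - 5)*(j^2 - 4*j + 3) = (j - 5)*(j - 3)*(j - 1)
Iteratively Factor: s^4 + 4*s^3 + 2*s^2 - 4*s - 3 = (s - 1)*(s^3 + 5*s^2 + 7*s + 3) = (s - 1)*(s + 3)*(s^2 + 2*s + 1) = (s - 1)*(s + 1)*(s + 3)*(s + 1)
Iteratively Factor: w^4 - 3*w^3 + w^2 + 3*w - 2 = (w + 1)*(w^3 - 4*w^2 + 5*w - 2) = (w - 2)*(w + 1)*(w^2 - 2*w + 1) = (w - 2)*(w - 1)*(w + 1)*(w - 1)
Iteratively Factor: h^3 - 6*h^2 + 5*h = (h - 1)*(h^2 - 5*h) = (h - 5)*(h - 1)*(h)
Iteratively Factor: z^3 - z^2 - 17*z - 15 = (z + 1)*(z^2 - 2*z - 15) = (z - 5)*(z + 1)*(z + 3)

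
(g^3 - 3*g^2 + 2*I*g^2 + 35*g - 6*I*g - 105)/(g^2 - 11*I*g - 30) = (g^2 + g*(-3 + 7*I) - 21*I)/(g - 6*I)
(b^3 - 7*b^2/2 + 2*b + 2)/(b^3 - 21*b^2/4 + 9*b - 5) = 2*(2*b + 1)/(4*b - 5)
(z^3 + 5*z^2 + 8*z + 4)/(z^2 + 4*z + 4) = z + 1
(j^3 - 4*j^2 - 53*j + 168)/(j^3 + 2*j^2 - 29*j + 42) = (j - 8)/(j - 2)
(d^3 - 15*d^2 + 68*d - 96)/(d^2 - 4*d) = d - 11 + 24/d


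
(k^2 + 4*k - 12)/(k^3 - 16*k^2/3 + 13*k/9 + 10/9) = 9*(k^2 + 4*k - 12)/(9*k^3 - 48*k^2 + 13*k + 10)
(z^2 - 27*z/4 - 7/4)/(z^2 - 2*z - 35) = (z + 1/4)/(z + 5)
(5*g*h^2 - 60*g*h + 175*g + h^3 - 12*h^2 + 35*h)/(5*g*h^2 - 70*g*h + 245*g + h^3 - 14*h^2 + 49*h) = (h - 5)/(h - 7)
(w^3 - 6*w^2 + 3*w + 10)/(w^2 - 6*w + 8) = (w^2 - 4*w - 5)/(w - 4)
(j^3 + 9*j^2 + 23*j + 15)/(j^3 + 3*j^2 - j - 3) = (j + 5)/(j - 1)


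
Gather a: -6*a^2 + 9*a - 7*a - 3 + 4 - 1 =-6*a^2 + 2*a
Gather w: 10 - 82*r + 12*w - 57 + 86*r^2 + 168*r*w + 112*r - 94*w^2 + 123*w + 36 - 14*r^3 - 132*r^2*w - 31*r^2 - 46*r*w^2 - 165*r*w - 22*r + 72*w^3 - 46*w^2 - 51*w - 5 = -14*r^3 + 55*r^2 + 8*r + 72*w^3 + w^2*(-46*r - 140) + w*(-132*r^2 + 3*r + 84) - 16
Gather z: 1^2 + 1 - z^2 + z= -z^2 + z + 2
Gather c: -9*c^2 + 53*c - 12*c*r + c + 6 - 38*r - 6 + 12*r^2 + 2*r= -9*c^2 + c*(54 - 12*r) + 12*r^2 - 36*r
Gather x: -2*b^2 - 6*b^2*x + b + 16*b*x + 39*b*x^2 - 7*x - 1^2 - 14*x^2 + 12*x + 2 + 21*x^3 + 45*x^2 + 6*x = -2*b^2 + b + 21*x^3 + x^2*(39*b + 31) + x*(-6*b^2 + 16*b + 11) + 1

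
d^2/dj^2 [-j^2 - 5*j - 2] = -2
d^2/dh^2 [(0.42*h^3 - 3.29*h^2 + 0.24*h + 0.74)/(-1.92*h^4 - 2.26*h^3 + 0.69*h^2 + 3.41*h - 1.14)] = (-3.096576*h^9 + 72.769536*h^8 + 71.7004800000001*h^7 - 68.703488*h^6 + 159.348456*h^5 - 42.605892*h^4 - 100.157862*h^3 + 84.283728*h^2 - 3.415356*h - 11.68834)/(7.077888*h^12 + 24.993792*h^11 + 21.788928*h^10 - 44.132984*h^9 - 84.00294*h^8 + 7.762746*h^7 + 106.961031*h^6 + 18.518871*h^5 - 67.669353*h^4 - 14.746697*h^3 + 37.07793*h^2 - 13.294908*h + 1.481544)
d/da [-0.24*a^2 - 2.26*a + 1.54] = -0.48*a - 2.26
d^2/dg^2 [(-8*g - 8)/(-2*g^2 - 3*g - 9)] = 16*((g + 1)*(4*g + 3)^2 - (6*g + 5)*(2*g^2 + 3*g + 9))/(2*g^2 + 3*g + 9)^3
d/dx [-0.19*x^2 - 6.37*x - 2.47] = -0.38*x - 6.37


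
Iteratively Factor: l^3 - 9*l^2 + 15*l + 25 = (l - 5)*(l^2 - 4*l - 5) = (l - 5)*(l + 1)*(l - 5)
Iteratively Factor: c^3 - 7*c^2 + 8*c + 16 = (c - 4)*(c^2 - 3*c - 4) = (c - 4)^2*(c + 1)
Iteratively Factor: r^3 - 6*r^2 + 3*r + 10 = (r - 2)*(r^2 - 4*r - 5) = (r - 5)*(r - 2)*(r + 1)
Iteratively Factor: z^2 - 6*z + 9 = (z - 3)*(z - 3)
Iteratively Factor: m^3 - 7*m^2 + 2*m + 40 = (m - 4)*(m^2 - 3*m - 10) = (m - 4)*(m + 2)*(m - 5)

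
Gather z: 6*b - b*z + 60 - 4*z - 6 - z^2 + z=6*b - z^2 + z*(-b - 3) + 54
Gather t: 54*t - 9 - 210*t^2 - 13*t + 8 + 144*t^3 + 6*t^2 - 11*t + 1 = 144*t^3 - 204*t^2 + 30*t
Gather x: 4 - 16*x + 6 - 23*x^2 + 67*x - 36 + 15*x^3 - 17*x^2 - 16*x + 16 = 15*x^3 - 40*x^2 + 35*x - 10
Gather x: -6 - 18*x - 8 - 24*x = -42*x - 14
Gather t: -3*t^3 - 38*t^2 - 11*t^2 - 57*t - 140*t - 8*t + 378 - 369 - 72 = -3*t^3 - 49*t^2 - 205*t - 63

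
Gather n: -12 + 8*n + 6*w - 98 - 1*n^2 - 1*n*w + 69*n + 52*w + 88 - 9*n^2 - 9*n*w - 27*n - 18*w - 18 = -10*n^2 + n*(50 - 10*w) + 40*w - 40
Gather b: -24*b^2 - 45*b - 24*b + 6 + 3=-24*b^2 - 69*b + 9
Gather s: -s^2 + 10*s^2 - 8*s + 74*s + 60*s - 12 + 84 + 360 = 9*s^2 + 126*s + 432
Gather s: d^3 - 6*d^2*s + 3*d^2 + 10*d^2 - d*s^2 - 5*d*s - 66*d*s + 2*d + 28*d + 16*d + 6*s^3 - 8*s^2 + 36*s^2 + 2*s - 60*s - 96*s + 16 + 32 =d^3 + 13*d^2 + 46*d + 6*s^3 + s^2*(28 - d) + s*(-6*d^2 - 71*d - 154) + 48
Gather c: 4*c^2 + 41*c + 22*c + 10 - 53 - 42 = 4*c^2 + 63*c - 85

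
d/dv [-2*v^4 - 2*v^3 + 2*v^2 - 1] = 2*v*(-4*v^2 - 3*v + 2)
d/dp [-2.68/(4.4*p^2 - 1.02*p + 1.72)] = (23.584*p - 2.7336)/(4.4*p^2 - 1.02*p + 1.72)^2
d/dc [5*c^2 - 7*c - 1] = 10*c - 7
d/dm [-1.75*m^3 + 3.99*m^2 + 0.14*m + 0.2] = -5.25*m^2 + 7.98*m + 0.14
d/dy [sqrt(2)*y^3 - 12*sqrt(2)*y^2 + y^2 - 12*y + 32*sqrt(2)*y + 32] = 3*sqrt(2)*y^2 - 24*sqrt(2)*y + 2*y - 12 + 32*sqrt(2)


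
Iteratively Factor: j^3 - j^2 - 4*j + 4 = (j + 2)*(j^2 - 3*j + 2) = (j - 1)*(j + 2)*(j - 2)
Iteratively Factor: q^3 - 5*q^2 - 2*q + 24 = (q - 4)*(q^2 - q - 6) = (q - 4)*(q + 2)*(q - 3)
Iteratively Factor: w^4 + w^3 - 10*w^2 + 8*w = (w - 2)*(w^3 + 3*w^2 - 4*w) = w*(w - 2)*(w^2 + 3*w - 4) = w*(w - 2)*(w - 1)*(w + 4)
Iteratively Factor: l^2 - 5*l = (l - 5)*(l)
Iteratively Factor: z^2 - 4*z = (z - 4)*(z)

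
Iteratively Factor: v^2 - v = (v)*(v - 1)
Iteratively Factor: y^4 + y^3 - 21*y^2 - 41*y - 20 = (y - 5)*(y^3 + 6*y^2 + 9*y + 4) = (y - 5)*(y + 1)*(y^2 + 5*y + 4) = (y - 5)*(y + 1)^2*(y + 4)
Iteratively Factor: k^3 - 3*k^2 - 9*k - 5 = (k + 1)*(k^2 - 4*k - 5) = (k + 1)^2*(k - 5)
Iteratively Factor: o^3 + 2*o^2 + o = (o + 1)*(o^2 + o) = o*(o + 1)*(o + 1)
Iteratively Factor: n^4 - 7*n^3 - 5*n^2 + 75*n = (n)*(n^3 - 7*n^2 - 5*n + 75) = n*(n - 5)*(n^2 - 2*n - 15) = n*(n - 5)*(n + 3)*(n - 5)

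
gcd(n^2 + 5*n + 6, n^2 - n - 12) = n + 3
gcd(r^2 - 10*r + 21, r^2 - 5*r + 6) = r - 3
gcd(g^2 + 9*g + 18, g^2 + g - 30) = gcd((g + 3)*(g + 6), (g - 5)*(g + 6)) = g + 6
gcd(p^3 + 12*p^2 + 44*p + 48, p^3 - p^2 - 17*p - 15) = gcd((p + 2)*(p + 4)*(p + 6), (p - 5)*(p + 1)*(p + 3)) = 1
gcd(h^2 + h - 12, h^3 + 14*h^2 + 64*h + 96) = h + 4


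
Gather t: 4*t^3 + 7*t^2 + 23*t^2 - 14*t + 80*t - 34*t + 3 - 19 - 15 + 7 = 4*t^3 + 30*t^2 + 32*t - 24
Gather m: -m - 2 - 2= -m - 4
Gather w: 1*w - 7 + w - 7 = 2*w - 14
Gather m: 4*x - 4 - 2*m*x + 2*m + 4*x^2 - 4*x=m*(2 - 2*x) + 4*x^2 - 4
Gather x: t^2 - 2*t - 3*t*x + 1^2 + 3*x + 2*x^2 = t^2 - 2*t + 2*x^2 + x*(3 - 3*t) + 1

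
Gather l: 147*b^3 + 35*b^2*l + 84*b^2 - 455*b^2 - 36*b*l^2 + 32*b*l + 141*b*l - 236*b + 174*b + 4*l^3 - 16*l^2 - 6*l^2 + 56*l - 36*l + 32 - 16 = 147*b^3 - 371*b^2 - 62*b + 4*l^3 + l^2*(-36*b - 22) + l*(35*b^2 + 173*b + 20) + 16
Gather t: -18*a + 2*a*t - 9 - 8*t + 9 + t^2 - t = -18*a + t^2 + t*(2*a - 9)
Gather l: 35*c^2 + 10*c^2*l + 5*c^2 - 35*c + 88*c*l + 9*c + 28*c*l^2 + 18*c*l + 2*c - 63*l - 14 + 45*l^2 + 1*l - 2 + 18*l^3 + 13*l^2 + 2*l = 40*c^2 - 24*c + 18*l^3 + l^2*(28*c + 58) + l*(10*c^2 + 106*c - 60) - 16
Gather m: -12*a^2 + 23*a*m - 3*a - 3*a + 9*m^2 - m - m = -12*a^2 - 6*a + 9*m^2 + m*(23*a - 2)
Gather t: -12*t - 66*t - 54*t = -132*t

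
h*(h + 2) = h^2 + 2*h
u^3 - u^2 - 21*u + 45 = (u - 3)^2*(u + 5)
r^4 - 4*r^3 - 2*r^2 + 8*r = r*(r - 4)*(r - sqrt(2))*(r + sqrt(2))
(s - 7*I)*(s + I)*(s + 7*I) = s^3 + I*s^2 + 49*s + 49*I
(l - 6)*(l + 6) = l^2 - 36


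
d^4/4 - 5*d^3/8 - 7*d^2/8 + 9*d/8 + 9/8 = (d/2 + 1/2)^2*(d - 3)*(d - 3/2)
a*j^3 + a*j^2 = j^2*(a*j + a)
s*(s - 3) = s^2 - 3*s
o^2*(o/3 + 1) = o^3/3 + o^2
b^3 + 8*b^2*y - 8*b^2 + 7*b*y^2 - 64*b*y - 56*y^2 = (b - 8)*(b + y)*(b + 7*y)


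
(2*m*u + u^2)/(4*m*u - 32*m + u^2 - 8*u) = u*(2*m + u)/(4*m*u - 32*m + u^2 - 8*u)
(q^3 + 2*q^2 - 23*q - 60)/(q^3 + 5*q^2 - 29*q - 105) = (q + 4)/(q + 7)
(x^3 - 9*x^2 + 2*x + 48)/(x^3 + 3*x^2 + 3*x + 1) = (x^3 - 9*x^2 + 2*x + 48)/(x^3 + 3*x^2 + 3*x + 1)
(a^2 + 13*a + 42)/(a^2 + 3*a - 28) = (a + 6)/(a - 4)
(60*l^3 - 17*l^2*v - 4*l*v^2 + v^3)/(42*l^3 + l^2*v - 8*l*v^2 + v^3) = (-20*l^2 - l*v + v^2)/(-14*l^2 - 5*l*v + v^2)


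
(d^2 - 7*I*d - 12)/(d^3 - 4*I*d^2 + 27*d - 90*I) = (d - 4*I)/(d^2 - I*d + 30)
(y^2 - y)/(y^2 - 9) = y*(y - 1)/(y^2 - 9)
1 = 1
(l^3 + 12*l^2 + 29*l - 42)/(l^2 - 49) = (l^2 + 5*l - 6)/(l - 7)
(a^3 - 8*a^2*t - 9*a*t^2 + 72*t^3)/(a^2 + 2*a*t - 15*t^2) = (a^2 - 5*a*t - 24*t^2)/(a + 5*t)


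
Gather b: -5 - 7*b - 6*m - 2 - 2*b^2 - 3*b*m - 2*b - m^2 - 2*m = -2*b^2 + b*(-3*m - 9) - m^2 - 8*m - 7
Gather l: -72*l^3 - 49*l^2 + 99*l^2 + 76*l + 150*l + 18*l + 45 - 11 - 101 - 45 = -72*l^3 + 50*l^2 + 244*l - 112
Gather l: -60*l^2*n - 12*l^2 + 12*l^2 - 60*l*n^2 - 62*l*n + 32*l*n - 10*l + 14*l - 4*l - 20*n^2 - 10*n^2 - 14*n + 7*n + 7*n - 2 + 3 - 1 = -60*l^2*n + l*(-60*n^2 - 30*n) - 30*n^2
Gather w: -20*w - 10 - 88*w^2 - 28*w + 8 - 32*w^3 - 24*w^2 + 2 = -32*w^3 - 112*w^2 - 48*w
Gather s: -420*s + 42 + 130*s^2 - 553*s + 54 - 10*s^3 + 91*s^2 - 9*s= -10*s^3 + 221*s^2 - 982*s + 96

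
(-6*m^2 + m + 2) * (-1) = 6*m^2 - m - 2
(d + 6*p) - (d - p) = 7*p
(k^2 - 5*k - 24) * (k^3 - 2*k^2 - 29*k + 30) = k^5 - 7*k^4 - 43*k^3 + 223*k^2 + 546*k - 720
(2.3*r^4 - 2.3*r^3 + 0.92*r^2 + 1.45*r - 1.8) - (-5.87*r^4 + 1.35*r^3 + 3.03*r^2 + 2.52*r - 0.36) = 8.17*r^4 - 3.65*r^3 - 2.11*r^2 - 1.07*r - 1.44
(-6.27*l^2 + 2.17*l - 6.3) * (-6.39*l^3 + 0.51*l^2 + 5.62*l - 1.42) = 40.0653*l^5 - 17.064*l^4 + 6.12629999999999*l^3 + 17.8858*l^2 - 38.4874*l + 8.946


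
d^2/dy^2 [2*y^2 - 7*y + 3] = 4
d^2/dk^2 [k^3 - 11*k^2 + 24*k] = 6*k - 22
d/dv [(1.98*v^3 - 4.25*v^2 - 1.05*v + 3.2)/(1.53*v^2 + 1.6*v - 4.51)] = (3.0294*v^4 + 6.336*v^3 - 31.9829*v^2 + 28.543*v - 0.384500000000001)/(2.3409*v^4 + 4.896*v^3 - 11.2406*v^2 - 14.432*v + 20.3401)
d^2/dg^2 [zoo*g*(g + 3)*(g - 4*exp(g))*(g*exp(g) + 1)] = zoo*(g^4*exp(g) + g^3*exp(2*g) + g^3*exp(g) + g^2*exp(2*g) + g^2*exp(g) + g*exp(2*g) + g*exp(g) + g + exp(2*g) + exp(g) + 1)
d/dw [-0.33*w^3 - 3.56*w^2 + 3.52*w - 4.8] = -0.99*w^2 - 7.12*w + 3.52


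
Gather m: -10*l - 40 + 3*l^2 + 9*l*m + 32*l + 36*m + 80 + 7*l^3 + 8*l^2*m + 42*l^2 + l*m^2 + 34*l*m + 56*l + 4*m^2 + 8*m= 7*l^3 + 45*l^2 + 78*l + m^2*(l + 4) + m*(8*l^2 + 43*l + 44) + 40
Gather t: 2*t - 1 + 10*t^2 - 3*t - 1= 10*t^2 - t - 2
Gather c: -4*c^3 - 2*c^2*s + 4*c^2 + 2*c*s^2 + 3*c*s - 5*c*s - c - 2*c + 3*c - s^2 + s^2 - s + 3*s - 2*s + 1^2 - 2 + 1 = -4*c^3 + c^2*(4 - 2*s) + c*(2*s^2 - 2*s)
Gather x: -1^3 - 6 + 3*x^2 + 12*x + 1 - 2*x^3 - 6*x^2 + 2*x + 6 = -2*x^3 - 3*x^2 + 14*x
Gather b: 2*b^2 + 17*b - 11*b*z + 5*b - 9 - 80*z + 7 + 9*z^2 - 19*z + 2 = 2*b^2 + b*(22 - 11*z) + 9*z^2 - 99*z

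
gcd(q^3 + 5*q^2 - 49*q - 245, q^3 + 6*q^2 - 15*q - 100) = q + 5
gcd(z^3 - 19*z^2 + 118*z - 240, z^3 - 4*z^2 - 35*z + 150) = z - 5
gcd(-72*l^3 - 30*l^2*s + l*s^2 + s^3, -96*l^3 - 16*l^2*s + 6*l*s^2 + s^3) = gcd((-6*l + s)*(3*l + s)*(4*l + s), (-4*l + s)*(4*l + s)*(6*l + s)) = 4*l + s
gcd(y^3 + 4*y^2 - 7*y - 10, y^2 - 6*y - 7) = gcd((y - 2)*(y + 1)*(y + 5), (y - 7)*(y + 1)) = y + 1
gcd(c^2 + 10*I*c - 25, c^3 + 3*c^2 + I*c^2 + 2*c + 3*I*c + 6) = 1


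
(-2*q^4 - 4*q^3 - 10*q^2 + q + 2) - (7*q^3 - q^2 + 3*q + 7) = -2*q^4 - 11*q^3 - 9*q^2 - 2*q - 5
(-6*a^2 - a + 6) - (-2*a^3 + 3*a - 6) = 2*a^3 - 6*a^2 - 4*a + 12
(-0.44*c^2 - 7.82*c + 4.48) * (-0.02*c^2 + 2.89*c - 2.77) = 0.0088*c^4 - 1.1152*c^3 - 21.4706*c^2 + 34.6086*c - 12.4096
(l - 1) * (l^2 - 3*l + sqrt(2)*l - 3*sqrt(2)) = l^3 - 4*l^2 + sqrt(2)*l^2 - 4*sqrt(2)*l + 3*l + 3*sqrt(2)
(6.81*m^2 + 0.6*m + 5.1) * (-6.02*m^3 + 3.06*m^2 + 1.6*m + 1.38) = -40.9962*m^5 + 17.2266*m^4 - 17.97*m^3 + 25.9638*m^2 + 8.988*m + 7.038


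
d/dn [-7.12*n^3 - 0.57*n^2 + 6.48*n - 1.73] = -21.36*n^2 - 1.14*n + 6.48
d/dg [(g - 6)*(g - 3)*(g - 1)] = 3*g^2 - 20*g + 27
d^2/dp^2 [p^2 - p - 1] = 2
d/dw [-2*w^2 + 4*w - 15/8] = 4 - 4*w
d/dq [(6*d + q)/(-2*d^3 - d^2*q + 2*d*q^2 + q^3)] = (-2*d^3 - d^2*q + 2*d*q^2 + q^3 - (6*d + q)*(-d^2 + 4*d*q + 3*q^2))/(2*d^3 + d^2*q - 2*d*q^2 - q^3)^2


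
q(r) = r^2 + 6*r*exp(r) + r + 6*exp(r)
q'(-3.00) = -5.30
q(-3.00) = 5.40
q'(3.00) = 609.57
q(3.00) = 494.05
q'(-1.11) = 0.54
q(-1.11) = -0.10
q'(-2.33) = -3.85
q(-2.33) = 2.32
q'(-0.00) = 13.00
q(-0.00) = 6.00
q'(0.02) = 13.40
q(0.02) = 6.26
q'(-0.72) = 3.30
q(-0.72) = 0.62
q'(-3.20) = -5.69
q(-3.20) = 6.50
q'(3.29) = 859.57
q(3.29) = 705.05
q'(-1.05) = 0.89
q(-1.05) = -0.05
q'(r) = 6*r*exp(r) + 2*r + 12*exp(r) + 1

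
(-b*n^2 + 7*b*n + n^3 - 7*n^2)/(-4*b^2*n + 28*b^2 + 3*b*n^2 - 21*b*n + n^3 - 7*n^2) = n/(4*b + n)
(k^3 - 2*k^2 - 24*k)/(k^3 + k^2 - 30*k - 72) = k/(k + 3)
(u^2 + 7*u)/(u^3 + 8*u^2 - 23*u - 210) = u/(u^2 + u - 30)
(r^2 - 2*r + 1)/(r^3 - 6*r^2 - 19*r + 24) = (r - 1)/(r^2 - 5*r - 24)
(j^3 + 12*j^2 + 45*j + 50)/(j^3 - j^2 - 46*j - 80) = (j + 5)/(j - 8)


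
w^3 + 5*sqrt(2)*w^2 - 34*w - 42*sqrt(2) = (w - 3*sqrt(2))*(w + sqrt(2))*(w + 7*sqrt(2))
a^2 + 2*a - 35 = (a - 5)*(a + 7)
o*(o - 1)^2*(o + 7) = o^4 + 5*o^3 - 13*o^2 + 7*o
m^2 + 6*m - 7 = (m - 1)*(m + 7)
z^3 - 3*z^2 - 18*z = z*(z - 6)*(z + 3)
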